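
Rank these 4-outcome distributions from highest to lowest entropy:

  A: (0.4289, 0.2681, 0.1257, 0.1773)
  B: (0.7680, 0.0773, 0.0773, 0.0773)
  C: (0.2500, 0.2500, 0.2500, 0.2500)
C > A > B

Key insight: Entropy is maximized by uniform distributions and minimized by concentrated distributions.

- Uniform distributions have maximum entropy log₂(4) = 2.0000 bits
- The more "peaked" or concentrated a distribution, the lower its entropy

Entropies:
  H(A) = 1.8515 bits
  H(B) = 1.1492 bits
  H(C) = 2.0000 bits

Ranking: C > A > B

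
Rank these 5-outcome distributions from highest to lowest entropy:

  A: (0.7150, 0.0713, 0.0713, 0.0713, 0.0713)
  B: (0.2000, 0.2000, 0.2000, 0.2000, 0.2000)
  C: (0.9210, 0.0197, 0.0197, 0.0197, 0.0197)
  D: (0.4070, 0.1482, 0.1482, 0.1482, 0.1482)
B > D > A > C

Key insight: Entropy is maximized by uniform distributions and minimized by concentrated distributions.

Entropies:
  H(A) = 1.4322 bits
  H(B) = 2.3219 bits
  H(C) = 0.5566 bits
  H(D) = 2.1609 bits

Ranking: B > D > A > C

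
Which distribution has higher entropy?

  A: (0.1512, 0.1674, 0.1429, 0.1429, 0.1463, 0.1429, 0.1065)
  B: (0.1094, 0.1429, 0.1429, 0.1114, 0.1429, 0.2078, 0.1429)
A

Both distributions are close to uniform, making this a harder comparison.

H(A) = 2.7968 bits
H(B) = 2.7771 bits

The distribution closer to uniform has higher entropy.
Answer: A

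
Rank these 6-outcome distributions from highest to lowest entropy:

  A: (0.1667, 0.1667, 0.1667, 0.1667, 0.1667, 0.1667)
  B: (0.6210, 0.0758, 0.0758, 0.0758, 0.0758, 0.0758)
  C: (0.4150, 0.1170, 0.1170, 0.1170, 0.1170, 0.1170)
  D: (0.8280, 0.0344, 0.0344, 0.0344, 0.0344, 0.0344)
A > C > B > D

Key insight: Entropy is maximized by uniform distributions and minimized by concentrated distributions.

Entropies:
  H(A) = 2.5850 bits
  H(B) = 1.8373 bits
  H(C) = 2.3374 bits
  H(D) = 1.0616 bits

Ranking: A > C > B > D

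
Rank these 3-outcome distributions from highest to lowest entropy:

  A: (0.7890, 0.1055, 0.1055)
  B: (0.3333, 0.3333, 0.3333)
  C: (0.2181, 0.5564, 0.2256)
B > C > A

Key insight: Entropy is maximized by uniform distributions and minimized by concentrated distributions.

- Uniform distributions have maximum entropy log₂(3) = 1.5850 bits
- The more "peaked" or concentrated a distribution, the lower its entropy

Entropies:
  H(A) = 0.9544 bits
  H(B) = 1.5850 bits
  H(C) = 1.4344 bits

Ranking: B > C > A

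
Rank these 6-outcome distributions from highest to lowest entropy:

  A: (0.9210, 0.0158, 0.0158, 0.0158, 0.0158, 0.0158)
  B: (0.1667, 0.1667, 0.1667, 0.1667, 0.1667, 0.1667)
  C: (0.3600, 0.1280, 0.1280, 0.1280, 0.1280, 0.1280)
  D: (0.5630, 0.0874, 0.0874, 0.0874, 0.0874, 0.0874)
B > C > D > A

Key insight: Entropy is maximized by uniform distributions and minimized by concentrated distributions.

Entropies:
  H(A) = 0.5821 bits
  H(B) = 2.5850 bits
  H(C) = 2.4287 bits
  H(D) = 2.0032 bits

Ranking: B > C > D > A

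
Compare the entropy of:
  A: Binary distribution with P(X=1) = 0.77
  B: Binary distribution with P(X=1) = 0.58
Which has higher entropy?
B

For binary distributions, entropy is maximized at p=0.5 and decreases as p moves toward 0 or 1.

H(A) = H(0.77) = 0.7780 bits
H(B) = H(0.58) = 0.9815 bits

Distribution B (p=0.58) is closer to uniform (p=0.5), so it has higher entropy.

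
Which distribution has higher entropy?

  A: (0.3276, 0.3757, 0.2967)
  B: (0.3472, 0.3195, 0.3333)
B

Both distributions are close to uniform, making this a harder comparison.

H(A) = 1.5781 bits
H(B) = 1.5841 bits

The distribution closer to uniform has higher entropy.
Answer: B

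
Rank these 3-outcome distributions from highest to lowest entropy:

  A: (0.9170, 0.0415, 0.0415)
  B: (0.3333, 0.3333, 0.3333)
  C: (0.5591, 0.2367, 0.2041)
B > C > A

Key insight: Entropy is maximized by uniform distributions and minimized by concentrated distributions.

- Uniform distributions have maximum entropy log₂(3) = 1.5850 bits
- The more "peaked" or concentrated a distribution, the lower its entropy

Entropies:
  H(A) = 0.4957 bits
  H(B) = 1.5850 bits
  H(C) = 1.4290 bits

Ranking: B > C > A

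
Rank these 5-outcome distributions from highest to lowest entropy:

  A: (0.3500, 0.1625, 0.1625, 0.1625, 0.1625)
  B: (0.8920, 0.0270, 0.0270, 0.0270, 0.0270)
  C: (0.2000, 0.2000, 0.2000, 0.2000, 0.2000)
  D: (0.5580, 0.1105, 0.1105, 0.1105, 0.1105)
C > A > D > B

Key insight: Entropy is maximized by uniform distributions and minimized by concentrated distributions.

Entropies:
  H(A) = 2.2341 bits
  H(B) = 0.7099 bits
  H(C) = 2.3219 bits
  H(D) = 1.8743 bits

Ranking: C > A > D > B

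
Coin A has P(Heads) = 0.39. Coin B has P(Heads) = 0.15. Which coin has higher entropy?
A

For binary distributions, entropy is maximized at p=0.5 and decreases as p moves toward 0 or 1.

H(A) = H(0.39) = 0.9648 bits
H(B) = H(0.15) = 0.6098 bits

Distribution A (p=0.39) is closer to uniform (p=0.5), so it has higher entropy.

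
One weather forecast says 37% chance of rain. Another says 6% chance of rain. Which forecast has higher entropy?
37% forecast

Treat each forecast as a Bernoulli distribution. Binary entropy is maximized at p=0.5 and falls off symmetrically toward 0 or 1. The 37% forecast is closer to 50%, so it is more uncertain. H(37%) ≈ 0.951 bits, H(6%) ≈ 0.327 bits.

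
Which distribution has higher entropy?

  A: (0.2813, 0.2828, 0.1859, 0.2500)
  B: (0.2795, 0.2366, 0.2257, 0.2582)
B

Both distributions are close to uniform, making this a harder comparison.

H(A) = 1.9813 bits
H(B) = 1.9951 bits

The distribution closer to uniform has higher entropy.
Answer: B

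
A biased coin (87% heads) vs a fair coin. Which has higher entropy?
Fair coin

The fair coin is uniform (p=0.5), maximizing binary entropy at 1 bit. The biased coin has H(0.87) ≈ 0.557 bits — its outcome is more predictable, so its entropy is lower.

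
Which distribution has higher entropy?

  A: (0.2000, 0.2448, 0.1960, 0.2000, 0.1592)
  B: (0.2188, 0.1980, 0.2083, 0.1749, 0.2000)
B

Both distributions are close to uniform, making this a harder comparison.

H(A) = 2.3087 bits
H(B) = 2.3180 bits

The distribution closer to uniform has higher entropy.
Answer: B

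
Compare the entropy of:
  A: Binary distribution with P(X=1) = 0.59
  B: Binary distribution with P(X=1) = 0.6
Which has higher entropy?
A

For binary distributions, entropy is maximized at p=0.5 and decreases as p moves toward 0 or 1.

H(A) = H(0.59) = 0.9765 bits
H(B) = H(0.6) = 0.9710 bits

Distribution A (p=0.59) is closer to uniform (p=0.5), so it has higher entropy.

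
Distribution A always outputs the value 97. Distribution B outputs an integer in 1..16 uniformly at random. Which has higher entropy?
B

A is deterministic, so H(A) = 0. B is uniform over 16 outcomes, so H(B) = log₂(16) = 4.000 bits. Any distribution with genuine randomness has higher entropy than a deterministic one.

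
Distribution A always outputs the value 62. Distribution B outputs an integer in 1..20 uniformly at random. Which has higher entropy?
B

A is deterministic, so H(A) = 0. B is uniform over 20 outcomes, so H(B) = log₂(20) = 4.322 bits. Any distribution with genuine randomness has higher entropy than a deterministic one.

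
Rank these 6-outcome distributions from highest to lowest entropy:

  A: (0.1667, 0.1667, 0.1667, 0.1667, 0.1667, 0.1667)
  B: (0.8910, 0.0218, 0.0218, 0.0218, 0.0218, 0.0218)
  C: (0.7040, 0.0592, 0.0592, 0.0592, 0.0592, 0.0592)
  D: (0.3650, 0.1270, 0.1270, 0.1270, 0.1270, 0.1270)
A > D > C > B

Key insight: Entropy is maximized by uniform distributions and minimized by concentrated distributions.

Entropies:
  H(A) = 2.5850 bits
  H(B) = 0.7500 bits
  H(C) = 1.5636 bits
  H(D) = 2.4212 bits

Ranking: A > D > C > B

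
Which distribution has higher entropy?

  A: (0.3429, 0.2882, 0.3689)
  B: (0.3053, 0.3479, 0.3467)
B

Both distributions are close to uniform, making this a harder comparison.

H(A) = 1.5775 bits
H(B) = 1.5824 bits

The distribution closer to uniform has higher entropy.
Answer: B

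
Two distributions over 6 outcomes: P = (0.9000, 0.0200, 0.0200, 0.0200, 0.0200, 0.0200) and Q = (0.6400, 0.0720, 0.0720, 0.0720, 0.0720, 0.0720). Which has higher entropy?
Q

P is highly concentrated on one outcome (90%), making it nearly deterministic. Q spreads its mass more evenly (max 64%). The more spread-out distribution has higher entropy: H(P) ≈ 0.701 bits, H(Q) ≈ 1.779 bits.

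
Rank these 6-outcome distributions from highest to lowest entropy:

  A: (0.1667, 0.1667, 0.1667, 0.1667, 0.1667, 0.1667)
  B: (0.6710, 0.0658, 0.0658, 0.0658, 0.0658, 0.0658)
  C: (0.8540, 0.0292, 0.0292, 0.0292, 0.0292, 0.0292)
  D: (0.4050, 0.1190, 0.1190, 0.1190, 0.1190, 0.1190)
A > D > B > C

Key insight: Entropy is maximized by uniform distributions and minimized by concentrated distributions.

Entropies:
  H(A) = 2.5850 bits
  H(B) = 1.6778 bits
  H(C) = 0.9387 bits
  H(D) = 2.3553 bits

Ranking: A > D > B > C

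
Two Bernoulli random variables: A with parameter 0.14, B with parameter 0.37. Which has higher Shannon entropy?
B

For binary distributions, entropy is maximized at p=0.5 and decreases as p moves toward 0 or 1.

H(A) = H(0.14) = 0.5842 bits
H(B) = H(0.37) = 0.9507 bits

Distribution B (p=0.37) is closer to uniform (p=0.5), so it has higher entropy.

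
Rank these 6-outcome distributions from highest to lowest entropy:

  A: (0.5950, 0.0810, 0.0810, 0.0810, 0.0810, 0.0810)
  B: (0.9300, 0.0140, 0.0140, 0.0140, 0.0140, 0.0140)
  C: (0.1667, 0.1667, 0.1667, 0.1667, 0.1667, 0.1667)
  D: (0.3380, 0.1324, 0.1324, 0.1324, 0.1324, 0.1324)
C > D > A > B

Key insight: Entropy is maximized by uniform distributions and minimized by concentrated distributions.

Entropies:
  H(A) = 1.9142 bits
  H(B) = 0.5285 bits
  H(C) = 2.5850 bits
  H(D) = 2.4600 bits

Ranking: C > D > A > B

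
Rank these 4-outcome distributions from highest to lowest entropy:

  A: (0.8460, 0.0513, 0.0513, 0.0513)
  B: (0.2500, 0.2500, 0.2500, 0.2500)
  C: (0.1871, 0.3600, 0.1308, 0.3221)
B > C > A

Key insight: Entropy is maximized by uniform distributions and minimized by concentrated distributions.

- Uniform distributions have maximum entropy log₂(4) = 2.0000 bits
- The more "peaked" or concentrated a distribution, the lower its entropy

Entropies:
  H(A) = 0.8638 bits
  H(B) = 2.0000 bits
  H(C) = 1.8934 bits

Ranking: B > C > A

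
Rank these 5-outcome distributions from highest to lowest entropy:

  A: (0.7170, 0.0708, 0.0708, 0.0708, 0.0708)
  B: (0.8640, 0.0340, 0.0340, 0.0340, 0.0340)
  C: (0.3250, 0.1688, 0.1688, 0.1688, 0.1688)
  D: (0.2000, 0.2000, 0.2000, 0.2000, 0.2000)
D > C > A > B

Key insight: Entropy is maximized by uniform distributions and minimized by concentrated distributions.

Entropies:
  H(A) = 1.4255 bits
  H(B) = 0.8457 bits
  H(C) = 2.2597 bits
  H(D) = 2.3219 bits

Ranking: D > C > A > B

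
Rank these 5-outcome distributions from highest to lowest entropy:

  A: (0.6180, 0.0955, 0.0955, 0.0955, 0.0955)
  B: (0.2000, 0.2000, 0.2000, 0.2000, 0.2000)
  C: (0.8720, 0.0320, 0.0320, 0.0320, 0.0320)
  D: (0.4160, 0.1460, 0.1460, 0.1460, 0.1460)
B > D > A > C

Key insight: Entropy is maximized by uniform distributions and minimized by concentrated distributions.

Entropies:
  H(A) = 1.7234 bits
  H(B) = 2.3219 bits
  H(C) = 0.8079 bits
  H(D) = 2.1475 bits

Ranking: B > D > A > C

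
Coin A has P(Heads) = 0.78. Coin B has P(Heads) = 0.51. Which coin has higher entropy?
B

For binary distributions, entropy is maximized at p=0.5 and decreases as p moves toward 0 or 1.

H(A) = H(0.78) = 0.7602 bits
H(B) = H(0.51) = 0.9997 bits

Distribution B (p=0.51) is closer to uniform (p=0.5), so it has higher entropy.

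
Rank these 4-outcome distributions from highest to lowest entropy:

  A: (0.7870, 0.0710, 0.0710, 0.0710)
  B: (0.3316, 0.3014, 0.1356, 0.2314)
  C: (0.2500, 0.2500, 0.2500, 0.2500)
C > B > A

Key insight: Entropy is maximized by uniform distributions and minimized by concentrated distributions.

- Uniform distributions have maximum entropy log₂(4) = 2.0000 bits
- The more "peaked" or concentrated a distribution, the lower its entropy

Entropies:
  H(A) = 1.0848 bits
  H(B) = 1.9291 bits
  H(C) = 2.0000 bits

Ranking: C > B > A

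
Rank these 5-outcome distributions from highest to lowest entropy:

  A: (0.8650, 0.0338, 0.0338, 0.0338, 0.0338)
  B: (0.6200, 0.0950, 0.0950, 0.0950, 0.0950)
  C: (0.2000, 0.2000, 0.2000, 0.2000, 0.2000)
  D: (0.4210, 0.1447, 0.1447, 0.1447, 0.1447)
C > D > B > A

Key insight: Entropy is maximized by uniform distributions and minimized by concentrated distributions.

Entropies:
  H(A) = 0.8410 bits
  H(B) = 1.7180 bits
  H(C) = 2.3219 bits
  H(D) = 2.1399 bits

Ranking: C > D > B > A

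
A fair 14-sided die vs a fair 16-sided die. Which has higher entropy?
16-sided die

Both are uniform distributions; for uniform over n outcomes, H = log₂(n). H(14-sided) = log₂(14) = 3.807 bits and H(16-sided) = log₂(16) = 4.000 bits. More outcomes in a uniform distribution means higher entropy.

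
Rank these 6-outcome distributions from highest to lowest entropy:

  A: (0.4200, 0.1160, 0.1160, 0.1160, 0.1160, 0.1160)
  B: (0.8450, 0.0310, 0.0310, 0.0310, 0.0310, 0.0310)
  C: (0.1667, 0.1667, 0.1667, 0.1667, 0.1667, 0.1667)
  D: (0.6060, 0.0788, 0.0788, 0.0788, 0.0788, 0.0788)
C > A > D > B

Key insight: Entropy is maximized by uniform distributions and minimized by concentrated distributions.

Entropies:
  H(A) = 2.3282 bits
  H(B) = 0.9821 bits
  H(C) = 2.5850 bits
  H(D) = 1.8822 bits

Ranking: C > A > D > B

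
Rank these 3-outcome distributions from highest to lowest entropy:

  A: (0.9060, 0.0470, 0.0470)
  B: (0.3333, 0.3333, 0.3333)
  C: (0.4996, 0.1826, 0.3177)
B > C > A

Key insight: Entropy is maximized by uniform distributions and minimized by concentrated distributions.

- Uniform distributions have maximum entropy log₂(3) = 1.5850 bits
- The more "peaked" or concentrated a distribution, the lower its entropy

Entropies:
  H(A) = 0.5437 bits
  H(B) = 1.5850 bits
  H(C) = 1.4737 bits

Ranking: B > C > A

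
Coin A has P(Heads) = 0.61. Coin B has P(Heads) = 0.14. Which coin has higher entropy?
A

For binary distributions, entropy is maximized at p=0.5 and decreases as p moves toward 0 or 1.

H(A) = H(0.61) = 0.9648 bits
H(B) = H(0.14) = 0.5842 bits

Distribution A (p=0.61) is closer to uniform (p=0.5), so it has higher entropy.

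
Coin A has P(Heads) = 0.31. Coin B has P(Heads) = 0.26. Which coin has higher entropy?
A

For binary distributions, entropy is maximized at p=0.5 and decreases as p moves toward 0 or 1.

H(A) = H(0.31) = 0.8932 bits
H(B) = H(0.26) = 0.8267 bits

Distribution A (p=0.31) is closer to uniform (p=0.5), so it has higher entropy.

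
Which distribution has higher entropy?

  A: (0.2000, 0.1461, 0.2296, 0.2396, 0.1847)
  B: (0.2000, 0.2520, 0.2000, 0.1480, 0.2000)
B

Both distributions are close to uniform, making this a harder comparison.

H(A) = 2.3012 bits
H(B) = 2.3022 bits

The distribution closer to uniform has higher entropy.
Answer: B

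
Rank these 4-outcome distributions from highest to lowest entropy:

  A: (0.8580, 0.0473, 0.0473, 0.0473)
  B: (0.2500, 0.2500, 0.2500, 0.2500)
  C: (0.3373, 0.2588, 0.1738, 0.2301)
B > C > A

Key insight: Entropy is maximized by uniform distributions and minimized by concentrated distributions.

- Uniform distributions have maximum entropy log₂(4) = 2.0000 bits
- The more "peaked" or concentrated a distribution, the lower its entropy

Entropies:
  H(A) = 0.8145 bits
  H(B) = 2.0000 bits
  H(C) = 1.9601 bits

Ranking: B > C > A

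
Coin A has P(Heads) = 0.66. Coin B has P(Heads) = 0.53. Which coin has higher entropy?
B

For binary distributions, entropy is maximized at p=0.5 and decreases as p moves toward 0 or 1.

H(A) = H(0.66) = 0.9248 bits
H(B) = H(0.53) = 0.9974 bits

Distribution B (p=0.53) is closer to uniform (p=0.5), so it has higher entropy.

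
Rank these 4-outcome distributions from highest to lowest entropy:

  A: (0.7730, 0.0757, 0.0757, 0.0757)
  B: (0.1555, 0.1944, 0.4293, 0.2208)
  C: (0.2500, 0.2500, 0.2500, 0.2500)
C > B > A

Key insight: Entropy is maximized by uniform distributions and minimized by concentrated distributions.

- Uniform distributions have maximum entropy log₂(4) = 2.0000 bits
- The more "peaked" or concentrated a distribution, the lower its entropy

Entropies:
  H(A) = 1.1325 bits
  H(B) = 1.8817 bits
  H(C) = 2.0000 bits

Ranking: C > B > A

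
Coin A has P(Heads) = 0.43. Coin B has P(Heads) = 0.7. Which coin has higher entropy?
A

For binary distributions, entropy is maximized at p=0.5 and decreases as p moves toward 0 or 1.

H(A) = H(0.43) = 0.9858 bits
H(B) = H(0.7) = 0.8813 bits

Distribution A (p=0.43) is closer to uniform (p=0.5), so it has higher entropy.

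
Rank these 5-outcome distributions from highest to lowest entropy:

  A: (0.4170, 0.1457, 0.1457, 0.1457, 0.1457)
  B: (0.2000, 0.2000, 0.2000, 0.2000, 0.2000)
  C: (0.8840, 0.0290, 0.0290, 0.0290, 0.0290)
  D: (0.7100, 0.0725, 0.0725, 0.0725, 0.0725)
B > A > D > C

Key insight: Entropy is maximized by uniform distributions and minimized by concentrated distributions.

Entropies:
  H(A) = 2.1460 bits
  H(B) = 2.3219 bits
  H(C) = 0.7498 bits
  H(D) = 1.4487 bits

Ranking: B > A > D > C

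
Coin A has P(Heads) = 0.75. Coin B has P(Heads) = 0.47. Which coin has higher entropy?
B

For binary distributions, entropy is maximized at p=0.5 and decreases as p moves toward 0 or 1.

H(A) = H(0.75) = 0.8113 bits
H(B) = H(0.47) = 0.9974 bits

Distribution B (p=0.47) is closer to uniform (p=0.5), so it has higher entropy.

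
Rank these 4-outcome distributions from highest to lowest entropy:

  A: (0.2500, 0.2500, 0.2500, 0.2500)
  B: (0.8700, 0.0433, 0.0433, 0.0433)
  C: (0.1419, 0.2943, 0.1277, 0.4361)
A > C > B

Key insight: Entropy is maximized by uniform distributions and minimized by concentrated distributions.

- Uniform distributions have maximum entropy log₂(4) = 2.0000 bits
- The more "peaked" or concentrated a distribution, the lower its entropy

Entropies:
  H(A) = 2.0000 bits
  H(B) = 0.7635 bits
  H(C) = 1.8204 bits

Ranking: A > C > B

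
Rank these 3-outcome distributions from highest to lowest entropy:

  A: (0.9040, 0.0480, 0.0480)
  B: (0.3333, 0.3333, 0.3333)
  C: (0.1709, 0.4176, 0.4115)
B > C > A

Key insight: Entropy is maximized by uniform distributions and minimized by concentrated distributions.

- Uniform distributions have maximum entropy log₂(3) = 1.5850 bits
- The more "peaked" or concentrated a distribution, the lower its entropy

Entropies:
  H(A) = 0.5522 bits
  H(B) = 1.5850 bits
  H(C) = 1.4888 bits

Ranking: B > C > A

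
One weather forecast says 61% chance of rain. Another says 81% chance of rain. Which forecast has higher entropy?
61% forecast

Treat each forecast as a Bernoulli distribution. Binary entropy is maximized at p=0.5 and falls off symmetrically toward 0 or 1. The 61% forecast is closer to 50%, so it is more uncertain. H(61%) ≈ 0.965 bits, H(81%) ≈ 0.701 bits.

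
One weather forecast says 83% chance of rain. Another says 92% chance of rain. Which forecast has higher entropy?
83% forecast

Treat each forecast as a Bernoulli distribution. Binary entropy is maximized at p=0.5 and falls off symmetrically toward 0 or 1. The 83% forecast is closer to 50%, so it is more uncertain. H(83%) ≈ 0.658 bits, H(92%) ≈ 0.402 bits.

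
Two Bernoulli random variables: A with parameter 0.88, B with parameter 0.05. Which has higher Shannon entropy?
A

For binary distributions, entropy is maximized at p=0.5 and decreases as p moves toward 0 or 1.

H(A) = H(0.88) = 0.5294 bits
H(B) = H(0.05) = 0.2864 bits

Distribution A (p=0.88) is closer to uniform (p=0.5), so it has higher entropy.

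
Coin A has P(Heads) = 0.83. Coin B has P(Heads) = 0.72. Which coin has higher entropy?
B

For binary distributions, entropy is maximized at p=0.5 and decreases as p moves toward 0 or 1.

H(A) = H(0.83) = 0.6577 bits
H(B) = H(0.72) = 0.8555 bits

Distribution B (p=0.72) is closer to uniform (p=0.5), so it has higher entropy.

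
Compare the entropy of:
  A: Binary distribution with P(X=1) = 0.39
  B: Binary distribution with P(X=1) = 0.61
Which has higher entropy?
Equal

For binary distributions, entropy is maximized at p=0.5 and decreases as p moves toward 0 or 1.

H(A) = H(0.39) = 0.9648 bits
H(B) = H(0.61) = 0.9648 bits

Both distributions are equally far from uniform (|0.39-0.5| = |0.61-0.5|), so they have the same entropy.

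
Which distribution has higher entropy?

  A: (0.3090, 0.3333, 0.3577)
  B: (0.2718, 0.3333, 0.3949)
A

Both distributions are close to uniform, making this a harder comparison.

H(A) = 1.5824 bits
H(B) = 1.5685 bits

The distribution closer to uniform has higher entropy.
Answer: A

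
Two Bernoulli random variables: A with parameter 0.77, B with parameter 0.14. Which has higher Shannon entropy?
A

For binary distributions, entropy is maximized at p=0.5 and decreases as p moves toward 0 or 1.

H(A) = H(0.77) = 0.7780 bits
H(B) = H(0.14) = 0.5842 bits

Distribution A (p=0.77) is closer to uniform (p=0.5), so it has higher entropy.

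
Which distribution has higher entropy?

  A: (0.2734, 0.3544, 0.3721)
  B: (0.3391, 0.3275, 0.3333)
B

Both distributions are close to uniform, making this a harder comparison.

H(A) = 1.5726 bits
H(B) = 1.5848 bits

The distribution closer to uniform has higher entropy.
Answer: B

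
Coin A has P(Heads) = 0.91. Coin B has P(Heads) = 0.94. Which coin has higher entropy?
A

For binary distributions, entropy is maximized at p=0.5 and decreases as p moves toward 0 or 1.

H(A) = H(0.91) = 0.4365 bits
H(B) = H(0.94) = 0.3274 bits

Distribution A (p=0.91) is closer to uniform (p=0.5), so it has higher entropy.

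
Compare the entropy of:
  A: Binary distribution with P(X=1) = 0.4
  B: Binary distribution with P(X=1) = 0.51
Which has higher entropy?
B

For binary distributions, entropy is maximized at p=0.5 and decreases as p moves toward 0 or 1.

H(A) = H(0.4) = 0.9710 bits
H(B) = H(0.51) = 0.9997 bits

Distribution B (p=0.51) is closer to uniform (p=0.5), so it has higher entropy.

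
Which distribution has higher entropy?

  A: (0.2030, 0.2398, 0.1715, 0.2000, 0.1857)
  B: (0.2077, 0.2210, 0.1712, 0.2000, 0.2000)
B

Both distributions are close to uniform, making this a harder comparison.

H(A) = 2.3127 bits
H(B) = 2.3170 bits

The distribution closer to uniform has higher entropy.
Answer: B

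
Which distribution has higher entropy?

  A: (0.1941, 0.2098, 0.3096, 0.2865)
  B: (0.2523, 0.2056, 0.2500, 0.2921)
B

Both distributions are close to uniform, making this a harder comparison.

H(A) = 1.9721 bits
H(B) = 1.9891 bits

The distribution closer to uniform has higher entropy.
Answer: B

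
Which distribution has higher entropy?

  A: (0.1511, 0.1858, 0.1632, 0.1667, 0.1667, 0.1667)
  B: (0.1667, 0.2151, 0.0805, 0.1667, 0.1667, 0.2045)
A

Both distributions are close to uniform, making this a harder comparison.

H(A) = 2.5823 bits
H(B) = 2.5301 bits

The distribution closer to uniform has higher entropy.
Answer: A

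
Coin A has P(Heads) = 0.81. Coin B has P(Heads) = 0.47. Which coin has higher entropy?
B

For binary distributions, entropy is maximized at p=0.5 and decreases as p moves toward 0 or 1.

H(A) = H(0.81) = 0.7015 bits
H(B) = H(0.47) = 0.9974 bits

Distribution B (p=0.47) is closer to uniform (p=0.5), so it has higher entropy.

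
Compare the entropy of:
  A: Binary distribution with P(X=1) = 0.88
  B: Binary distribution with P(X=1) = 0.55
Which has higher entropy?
B

For binary distributions, entropy is maximized at p=0.5 and decreases as p moves toward 0 or 1.

H(A) = H(0.88) = 0.5294 bits
H(B) = H(0.55) = 0.9928 bits

Distribution B (p=0.55) is closer to uniform (p=0.5), so it has higher entropy.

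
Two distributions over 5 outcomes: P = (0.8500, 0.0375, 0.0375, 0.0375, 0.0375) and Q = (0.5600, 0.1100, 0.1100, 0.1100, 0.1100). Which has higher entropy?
Q

P is highly concentrated on one outcome (85%), making it nearly deterministic. Q spreads its mass more evenly (max 56%). The more spread-out distribution has higher entropy: H(P) ≈ 0.910 bits, H(Q) ≈ 1.870 bits.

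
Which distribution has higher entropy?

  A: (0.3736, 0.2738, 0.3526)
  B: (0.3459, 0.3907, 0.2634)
A

Both distributions are close to uniform, making this a harder comparison.

H(A) = 1.5726 bits
H(B) = 1.5665 bits

The distribution closer to uniform has higher entropy.
Answer: A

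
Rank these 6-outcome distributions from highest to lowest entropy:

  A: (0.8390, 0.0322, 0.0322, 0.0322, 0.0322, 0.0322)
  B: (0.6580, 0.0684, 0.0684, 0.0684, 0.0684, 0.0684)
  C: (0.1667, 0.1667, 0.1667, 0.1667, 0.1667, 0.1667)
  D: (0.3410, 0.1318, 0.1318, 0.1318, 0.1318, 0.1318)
C > D > B > A

Key insight: Entropy is maximized by uniform distributions and minimized by concentrated distributions.

Entropies:
  H(A) = 1.0105 bits
  H(B) = 1.7208 bits
  H(C) = 2.5850 bits
  H(D) = 2.4559 bits

Ranking: C > D > B > A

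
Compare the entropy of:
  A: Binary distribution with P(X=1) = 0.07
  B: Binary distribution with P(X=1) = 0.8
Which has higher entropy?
B

For binary distributions, entropy is maximized at p=0.5 and decreases as p moves toward 0 or 1.

H(A) = H(0.07) = 0.3659 bits
H(B) = H(0.8) = 0.7219 bits

Distribution B (p=0.8) is closer to uniform (p=0.5), so it has higher entropy.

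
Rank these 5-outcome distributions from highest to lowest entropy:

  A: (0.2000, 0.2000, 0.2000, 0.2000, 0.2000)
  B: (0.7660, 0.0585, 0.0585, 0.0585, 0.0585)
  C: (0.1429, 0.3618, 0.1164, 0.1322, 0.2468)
A > C > B

Key insight: Entropy is maximized by uniform distributions and minimized by concentrated distributions.

- Uniform distributions have maximum entropy log₂(5) = 2.3219 bits
- The more "peaked" or concentrated a distribution, the lower its entropy

Entropies:
  H(A) = 2.3219 bits
  H(B) = 1.2529 bits
  H(C) = 2.1769 bits

Ranking: A > C > B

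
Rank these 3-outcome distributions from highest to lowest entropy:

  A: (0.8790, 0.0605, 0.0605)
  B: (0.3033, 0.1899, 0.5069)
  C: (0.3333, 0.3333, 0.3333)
C > B > A

Key insight: Entropy is maximized by uniform distributions and minimized by concentrated distributions.

- Uniform distributions have maximum entropy log₂(3) = 1.5850 bits
- The more "peaked" or concentrated a distribution, the lower its entropy

Entropies:
  H(A) = 0.6532 bits
  H(B) = 1.4740 bits
  H(C) = 1.5850 bits

Ranking: C > B > A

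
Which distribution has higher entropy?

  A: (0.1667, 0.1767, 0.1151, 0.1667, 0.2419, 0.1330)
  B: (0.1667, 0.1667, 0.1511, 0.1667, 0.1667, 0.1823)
B

Both distributions are close to uniform, making this a harder comparison.

H(A) = 2.5449 bits
H(B) = 2.5829 bits

The distribution closer to uniform has higher entropy.
Answer: B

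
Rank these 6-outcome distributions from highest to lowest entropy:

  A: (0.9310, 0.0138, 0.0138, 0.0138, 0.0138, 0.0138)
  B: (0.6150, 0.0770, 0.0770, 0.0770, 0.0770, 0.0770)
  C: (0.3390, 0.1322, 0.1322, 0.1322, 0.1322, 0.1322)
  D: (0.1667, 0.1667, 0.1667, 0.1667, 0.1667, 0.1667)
D > C > B > A

Key insight: Entropy is maximized by uniform distributions and minimized by concentrated distributions.

Entropies:
  H(A) = 0.5224 bits
  H(B) = 1.8554 bits
  H(C) = 2.4587 bits
  H(D) = 2.5850 bits

Ranking: D > C > B > A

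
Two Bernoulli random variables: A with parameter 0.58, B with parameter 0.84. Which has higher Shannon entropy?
A

For binary distributions, entropy is maximized at p=0.5 and decreases as p moves toward 0 or 1.

H(A) = H(0.58) = 0.9815 bits
H(B) = H(0.84) = 0.6343 bits

Distribution A (p=0.58) is closer to uniform (p=0.5), so it has higher entropy.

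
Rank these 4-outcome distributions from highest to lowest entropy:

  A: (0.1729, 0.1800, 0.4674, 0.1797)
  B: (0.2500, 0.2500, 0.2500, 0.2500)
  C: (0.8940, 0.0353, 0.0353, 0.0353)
B > A > C

Key insight: Entropy is maximized by uniform distributions and minimized by concentrated distributions.

- Uniform distributions have maximum entropy log₂(4) = 2.0000 bits
- The more "peaked" or concentrated a distribution, the lower its entropy

Entropies:
  H(A) = 1.8410 bits
  H(B) = 2.0000 bits
  H(C) = 0.6557 bits

Ranking: B > A > C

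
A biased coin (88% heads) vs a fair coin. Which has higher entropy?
Fair coin

The fair coin is uniform (p=0.5), maximizing binary entropy at 1 bit. The biased coin has H(0.88) ≈ 0.529 bits — its outcome is more predictable, so its entropy is lower.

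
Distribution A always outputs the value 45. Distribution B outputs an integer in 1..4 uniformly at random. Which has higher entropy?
B

A is deterministic, so H(A) = 0. B is uniform over 4 outcomes, so H(B) = log₂(4) = 2.000 bits. Any distribution with genuine randomness has higher entropy than a deterministic one.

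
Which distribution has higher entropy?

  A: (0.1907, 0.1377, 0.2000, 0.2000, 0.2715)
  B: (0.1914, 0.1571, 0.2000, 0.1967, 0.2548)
B

Both distributions are close to uniform, making this a harder comparison.

H(A) = 2.2893 bits
H(B) = 2.3045 bits

The distribution closer to uniform has higher entropy.
Answer: B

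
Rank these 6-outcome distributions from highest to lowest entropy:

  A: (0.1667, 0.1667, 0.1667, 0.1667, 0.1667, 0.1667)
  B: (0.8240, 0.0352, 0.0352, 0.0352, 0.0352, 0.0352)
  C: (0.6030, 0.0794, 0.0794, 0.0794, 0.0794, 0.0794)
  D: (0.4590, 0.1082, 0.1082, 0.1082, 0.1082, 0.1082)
A > D > C > B

Key insight: Entropy is maximized by uniform distributions and minimized by concentrated distributions.

Entropies:
  H(A) = 2.5850 bits
  H(B) = 1.0799 bits
  H(C) = 1.8910 bits
  H(D) = 2.2513 bits

Ranking: A > D > C > B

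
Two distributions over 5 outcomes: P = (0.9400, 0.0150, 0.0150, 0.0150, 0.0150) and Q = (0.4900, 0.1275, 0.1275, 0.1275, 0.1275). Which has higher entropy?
Q

P is highly concentrated on one outcome (94%), making it nearly deterministic. Q spreads its mass more evenly (max 49%). The more spread-out distribution has higher entropy: H(P) ≈ 0.447 bits, H(Q) ≈ 2.020 bits.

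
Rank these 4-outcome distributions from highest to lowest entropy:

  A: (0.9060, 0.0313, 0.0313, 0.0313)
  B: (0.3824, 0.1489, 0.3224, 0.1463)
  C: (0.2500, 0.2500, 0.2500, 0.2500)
C > B > A

Key insight: Entropy is maximized by uniform distributions and minimized by concentrated distributions.

- Uniform distributions have maximum entropy log₂(4) = 2.0000 bits
- The more "peaked" or concentrated a distribution, the lower its entropy

Entropies:
  H(A) = 0.5987 bits
  H(B) = 1.8716 bits
  H(C) = 2.0000 bits

Ranking: C > B > A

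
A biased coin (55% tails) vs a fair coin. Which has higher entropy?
Fair coin

The fair coin is uniform (p=0.5), maximizing binary entropy at 1 bit. The biased coin has H(0.55) ≈ 0.993 bits — its outcome is more predictable, so its entropy is lower.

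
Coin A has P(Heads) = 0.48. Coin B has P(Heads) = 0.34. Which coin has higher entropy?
A

For binary distributions, entropy is maximized at p=0.5 and decreases as p moves toward 0 or 1.

H(A) = H(0.48) = 0.9988 bits
H(B) = H(0.34) = 0.9248 bits

Distribution A (p=0.48) is closer to uniform (p=0.5), so it has higher entropy.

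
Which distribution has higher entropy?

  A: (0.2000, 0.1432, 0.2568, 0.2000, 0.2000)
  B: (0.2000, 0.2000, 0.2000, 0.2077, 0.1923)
B

Both distributions are close to uniform, making this a harder comparison.

H(A) = 2.2984 bits
H(B) = 2.3215 bits

The distribution closer to uniform has higher entropy.
Answer: B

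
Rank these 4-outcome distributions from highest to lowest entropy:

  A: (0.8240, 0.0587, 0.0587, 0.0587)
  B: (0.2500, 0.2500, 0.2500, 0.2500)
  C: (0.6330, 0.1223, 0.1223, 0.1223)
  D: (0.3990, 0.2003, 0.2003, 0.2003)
B > D > C > A

Key insight: Entropy is maximized by uniform distributions and minimized by concentrated distributions.

Entropies:
  H(A) = 0.9502 bits
  H(B) = 2.0000 bits
  H(C) = 1.5300 bits
  H(D) = 1.9229 bits

Ranking: B > D > C > A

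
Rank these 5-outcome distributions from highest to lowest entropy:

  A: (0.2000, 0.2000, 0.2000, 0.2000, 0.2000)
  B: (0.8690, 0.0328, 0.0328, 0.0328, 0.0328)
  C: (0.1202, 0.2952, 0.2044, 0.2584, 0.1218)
A > C > B

Key insight: Entropy is maximized by uniform distributions and minimized by concentrated distributions.

- Uniform distributions have maximum entropy log₂(5) = 2.3219 bits
- The more "peaked" or concentrated a distribution, the lower its entropy

Entropies:
  H(A) = 2.3219 bits
  H(B) = 0.8222 bits
  H(C) = 2.2296 bits

Ranking: A > C > B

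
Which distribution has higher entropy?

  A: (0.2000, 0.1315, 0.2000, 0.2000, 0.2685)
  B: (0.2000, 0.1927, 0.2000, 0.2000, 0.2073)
B

Both distributions are close to uniform, making this a harder comparison.

H(A) = 2.2874 bits
H(B) = 2.3215 bits

The distribution closer to uniform has higher entropy.
Answer: B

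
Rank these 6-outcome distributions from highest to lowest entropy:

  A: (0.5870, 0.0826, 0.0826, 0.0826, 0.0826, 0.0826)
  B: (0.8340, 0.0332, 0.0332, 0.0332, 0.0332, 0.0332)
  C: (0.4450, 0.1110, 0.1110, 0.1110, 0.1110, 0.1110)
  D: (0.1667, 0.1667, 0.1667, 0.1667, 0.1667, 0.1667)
D > C > A > B

Key insight: Entropy is maximized by uniform distributions and minimized by concentrated distributions.

Entropies:
  H(A) = 1.9370 bits
  H(B) = 1.0339 bits
  H(C) = 2.2799 bits
  H(D) = 2.5850 bits

Ranking: D > C > A > B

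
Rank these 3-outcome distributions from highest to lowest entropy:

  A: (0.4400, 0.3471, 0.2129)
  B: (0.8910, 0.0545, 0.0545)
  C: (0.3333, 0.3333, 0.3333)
C > A > B

Key insight: Entropy is maximized by uniform distributions and minimized by concentrated distributions.

- Uniform distributions have maximum entropy log₂(3) = 1.5850 bits
- The more "peaked" or concentrated a distribution, the lower its entropy

Entropies:
  H(A) = 1.5261 bits
  H(B) = 0.6059 bits
  H(C) = 1.5850 bits

Ranking: C > A > B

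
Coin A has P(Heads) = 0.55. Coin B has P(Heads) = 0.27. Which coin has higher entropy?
A

For binary distributions, entropy is maximized at p=0.5 and decreases as p moves toward 0 or 1.

H(A) = H(0.55) = 0.9928 bits
H(B) = H(0.27) = 0.8415 bits

Distribution A (p=0.55) is closer to uniform (p=0.5), so it has higher entropy.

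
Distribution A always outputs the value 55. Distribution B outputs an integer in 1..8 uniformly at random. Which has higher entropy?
B

A is deterministic, so H(A) = 0. B is uniform over 8 outcomes, so H(B) = log₂(8) = 3.000 bits. Any distribution with genuine randomness has higher entropy than a deterministic one.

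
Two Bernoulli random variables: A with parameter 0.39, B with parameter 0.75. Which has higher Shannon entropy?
A

For binary distributions, entropy is maximized at p=0.5 and decreases as p moves toward 0 or 1.

H(A) = H(0.39) = 0.9648 bits
H(B) = H(0.75) = 0.8113 bits

Distribution A (p=0.39) is closer to uniform (p=0.5), so it has higher entropy.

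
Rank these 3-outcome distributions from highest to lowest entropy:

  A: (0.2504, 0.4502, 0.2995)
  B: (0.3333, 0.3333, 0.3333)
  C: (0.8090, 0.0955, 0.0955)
B > A > C

Key insight: Entropy is maximized by uniform distributions and minimized by concentrated distributions.

- Uniform distributions have maximum entropy log₂(3) = 1.5850 bits
- The more "peaked" or concentrated a distribution, the lower its entropy

Entropies:
  H(A) = 1.5395 bits
  H(B) = 1.5850 bits
  H(C) = 0.8946 bits

Ranking: B > A > C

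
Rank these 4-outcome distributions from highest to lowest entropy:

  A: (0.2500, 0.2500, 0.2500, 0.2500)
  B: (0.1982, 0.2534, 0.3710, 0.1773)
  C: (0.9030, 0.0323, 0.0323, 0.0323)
A > B > C

Key insight: Entropy is maximized by uniform distributions and minimized by concentrated distributions.

- Uniform distributions have maximum entropy log₂(4) = 2.0000 bits
- The more "peaked" or concentrated a distribution, the lower its entropy

Entropies:
  H(A) = 2.0000 bits
  H(B) = 1.9379 bits
  H(C) = 0.6132 bits

Ranking: A > B > C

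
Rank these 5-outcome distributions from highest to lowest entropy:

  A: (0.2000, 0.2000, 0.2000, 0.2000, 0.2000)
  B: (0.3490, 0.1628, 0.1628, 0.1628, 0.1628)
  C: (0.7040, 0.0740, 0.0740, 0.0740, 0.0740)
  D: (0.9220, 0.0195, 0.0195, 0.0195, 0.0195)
A > B > C > D

Key insight: Entropy is maximized by uniform distributions and minimized by concentrated distributions.

Entropies:
  H(A) = 2.3219 bits
  H(B) = 2.2352 bits
  H(C) = 1.4683 bits
  H(D) = 0.5511 bits

Ranking: A > B > C > D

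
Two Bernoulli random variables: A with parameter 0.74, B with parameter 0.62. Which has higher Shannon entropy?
B

For binary distributions, entropy is maximized at p=0.5 and decreases as p moves toward 0 or 1.

H(A) = H(0.74) = 0.8267 bits
H(B) = H(0.62) = 0.9580 bits

Distribution B (p=0.62) is closer to uniform (p=0.5), so it has higher entropy.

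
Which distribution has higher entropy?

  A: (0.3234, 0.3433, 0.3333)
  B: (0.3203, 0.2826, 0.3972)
A

Both distributions are close to uniform, making this a harder comparison.

H(A) = 1.5845 bits
H(B) = 1.5704 bits

The distribution closer to uniform has higher entropy.
Answer: A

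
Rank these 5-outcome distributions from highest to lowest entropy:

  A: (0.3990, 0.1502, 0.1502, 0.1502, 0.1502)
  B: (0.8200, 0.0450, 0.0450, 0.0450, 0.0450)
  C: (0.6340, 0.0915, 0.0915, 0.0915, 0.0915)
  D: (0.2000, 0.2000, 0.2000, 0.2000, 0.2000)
D > A > C > B

Key insight: Entropy is maximized by uniform distributions and minimized by concentrated distributions.

Entropies:
  H(A) = 2.1724 bits
  H(B) = 1.0401 bits
  H(C) = 1.6796 bits
  H(D) = 2.3219 bits

Ranking: D > A > C > B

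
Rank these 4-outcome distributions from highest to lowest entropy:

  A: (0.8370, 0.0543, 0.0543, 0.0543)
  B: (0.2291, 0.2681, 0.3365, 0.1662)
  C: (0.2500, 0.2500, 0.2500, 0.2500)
C > B > A

Key insight: Entropy is maximized by uniform distributions and minimized by concentrated distributions.

- Uniform distributions have maximum entropy log₂(4) = 2.0000 bits
- The more "peaked" or concentrated a distribution, the lower its entropy

Entropies:
  H(A) = 0.8998 bits
  H(B) = 1.9553 bits
  H(C) = 2.0000 bits

Ranking: C > B > A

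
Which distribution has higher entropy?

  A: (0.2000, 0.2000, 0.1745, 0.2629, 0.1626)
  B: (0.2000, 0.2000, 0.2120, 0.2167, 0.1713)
B

Both distributions are close to uniform, making this a harder comparison.

H(A) = 2.3011 bits
H(B) = 2.3173 bits

The distribution closer to uniform has higher entropy.
Answer: B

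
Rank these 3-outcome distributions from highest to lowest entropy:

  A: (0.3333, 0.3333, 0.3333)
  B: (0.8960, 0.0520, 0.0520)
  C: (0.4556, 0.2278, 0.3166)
A > C > B

Key insight: Entropy is maximized by uniform distributions and minimized by concentrated distributions.

- Uniform distributions have maximum entropy log₂(3) = 1.5850 bits
- The more "peaked" or concentrated a distribution, the lower its entropy

Entropies:
  H(A) = 1.5850 bits
  H(B) = 0.5855 bits
  H(C) = 1.5282 bits

Ranking: A > C > B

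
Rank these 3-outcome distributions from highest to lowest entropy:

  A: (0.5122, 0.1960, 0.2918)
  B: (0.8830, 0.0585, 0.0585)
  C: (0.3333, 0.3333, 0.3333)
C > A > B

Key insight: Entropy is maximized by uniform distributions and minimized by concentrated distributions.

- Uniform distributions have maximum entropy log₂(3) = 1.5850 bits
- The more "peaked" or concentrated a distribution, the lower its entropy

Entropies:
  H(A) = 1.4737 bits
  H(B) = 0.6377 bits
  H(C) = 1.5850 bits

Ranking: C > A > B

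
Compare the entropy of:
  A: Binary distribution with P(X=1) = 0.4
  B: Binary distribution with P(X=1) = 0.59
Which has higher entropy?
B

For binary distributions, entropy is maximized at p=0.5 and decreases as p moves toward 0 or 1.

H(A) = H(0.4) = 0.9710 bits
H(B) = H(0.59) = 0.9765 bits

Distribution B (p=0.59) is closer to uniform (p=0.5), so it has higher entropy.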